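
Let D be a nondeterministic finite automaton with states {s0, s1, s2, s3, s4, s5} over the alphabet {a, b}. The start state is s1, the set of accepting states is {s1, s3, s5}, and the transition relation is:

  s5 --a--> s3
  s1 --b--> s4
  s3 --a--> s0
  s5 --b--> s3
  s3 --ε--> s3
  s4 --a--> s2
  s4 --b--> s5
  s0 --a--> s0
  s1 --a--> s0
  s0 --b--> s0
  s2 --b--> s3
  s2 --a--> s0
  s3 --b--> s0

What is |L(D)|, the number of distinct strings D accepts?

5

The useful subgraph on states {s1, s2, s3, s4, s5} is acyclic, so L(D) is finite; the longest accepting path visits 4 useful states, giving maximum string length 3.
Counting accepting paths from s1 by length: 1 of length 0, 1 of length 2, 3 of length 3. Total 5.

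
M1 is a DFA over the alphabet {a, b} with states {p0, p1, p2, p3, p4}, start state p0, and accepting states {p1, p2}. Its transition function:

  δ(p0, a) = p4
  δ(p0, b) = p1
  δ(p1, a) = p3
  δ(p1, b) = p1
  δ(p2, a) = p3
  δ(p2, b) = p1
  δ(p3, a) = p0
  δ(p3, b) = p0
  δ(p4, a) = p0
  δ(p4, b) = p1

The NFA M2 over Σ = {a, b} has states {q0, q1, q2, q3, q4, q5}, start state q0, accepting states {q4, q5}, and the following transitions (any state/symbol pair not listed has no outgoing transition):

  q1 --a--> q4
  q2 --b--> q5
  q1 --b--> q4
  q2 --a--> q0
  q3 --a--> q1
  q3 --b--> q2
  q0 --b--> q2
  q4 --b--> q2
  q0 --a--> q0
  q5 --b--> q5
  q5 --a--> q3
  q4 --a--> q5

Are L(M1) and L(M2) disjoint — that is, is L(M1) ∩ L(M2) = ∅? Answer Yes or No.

No

The string bb is accepted by both M1 and M2.
Hence L(M1) ∩ L(M2) ≠ ∅.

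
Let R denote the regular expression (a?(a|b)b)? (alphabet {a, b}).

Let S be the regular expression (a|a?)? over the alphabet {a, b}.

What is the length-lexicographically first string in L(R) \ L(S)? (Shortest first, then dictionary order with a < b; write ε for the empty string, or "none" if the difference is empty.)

ab

The string ab is accepted by R but not by S.
No shorter string lies in the difference, and ab is the lexicographically first length-2 string in L(R) \ L(S).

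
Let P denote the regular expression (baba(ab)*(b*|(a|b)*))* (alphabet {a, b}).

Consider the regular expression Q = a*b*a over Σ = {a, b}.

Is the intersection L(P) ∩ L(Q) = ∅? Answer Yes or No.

Yes

Converting the expression P to a DFA (subset construction, then merging equivalent states) gives the minimal DFA with states {p0, p1, p2, p3, p4, p5}, start state p0, accepting states {p0, p5} and transitions p0: a→p1, b→p2; p1: a→p1, b→p1; p2: a→p3, b→p1; p3: a→p1, b→p4; p4: a→p5, b→p1; p5: a→p5, b→p5.
Converting the expression Q to a DFA (subset construction, then merging equivalent states) gives the minimal DFA with states {q0, q1, q2, q3, q4}, start state q0, accepting states {q1, q3} and transitions q0: a→q1, b→q2; q1: a→q1, b→q2; q2: a→q3, b→q2; q3: a→q4, b→q4; q4: a→q4, b→q4.
Exploring the product automaton P × Q from the start pair (p0, q0), following both machines on each input symbol, reaches 9 state pairs: (p0, q0), (p1, q1), (p2, q2), (p1, q2), (p3, q3), (p1, q3), (p1, q4), (p4, q4), (p5, q4).
P accepts in {p0, p5} and Q accepts in {q1, q3}; no reachable pair has both components accepting, so no string drives both machines to acceptance simultaneously and L(P) ∩ L(Q) = ∅.
So no string is accepted by both, and the intersection is empty.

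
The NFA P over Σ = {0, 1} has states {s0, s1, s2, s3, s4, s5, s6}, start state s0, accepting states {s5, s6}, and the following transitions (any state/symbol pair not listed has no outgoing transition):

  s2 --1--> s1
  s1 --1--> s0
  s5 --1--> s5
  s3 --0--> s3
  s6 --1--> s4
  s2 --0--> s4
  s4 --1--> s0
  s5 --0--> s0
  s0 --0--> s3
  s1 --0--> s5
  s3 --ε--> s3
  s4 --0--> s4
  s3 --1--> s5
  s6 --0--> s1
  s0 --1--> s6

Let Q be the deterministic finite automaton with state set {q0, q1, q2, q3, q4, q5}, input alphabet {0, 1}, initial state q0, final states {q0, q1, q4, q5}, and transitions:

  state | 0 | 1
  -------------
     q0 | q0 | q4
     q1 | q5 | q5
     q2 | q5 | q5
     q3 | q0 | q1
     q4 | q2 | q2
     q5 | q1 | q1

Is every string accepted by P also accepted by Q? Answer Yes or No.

No

The string 011 is in L(P) but not in L(Q).
So L(P) ⊄ L(Q).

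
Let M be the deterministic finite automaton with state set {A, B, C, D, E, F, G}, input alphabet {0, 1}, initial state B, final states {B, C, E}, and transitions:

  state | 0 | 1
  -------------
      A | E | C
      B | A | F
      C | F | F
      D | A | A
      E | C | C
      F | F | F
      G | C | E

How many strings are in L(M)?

The useful subgraph on states {A, B, C, E} is acyclic, so L(M) is finite; the longest accepting path visits 4 useful states, giving maximum string length 3.
Counting accepting paths from B by length: 1 of length 0, 2 of length 2, 2 of length 3. Total 5.

5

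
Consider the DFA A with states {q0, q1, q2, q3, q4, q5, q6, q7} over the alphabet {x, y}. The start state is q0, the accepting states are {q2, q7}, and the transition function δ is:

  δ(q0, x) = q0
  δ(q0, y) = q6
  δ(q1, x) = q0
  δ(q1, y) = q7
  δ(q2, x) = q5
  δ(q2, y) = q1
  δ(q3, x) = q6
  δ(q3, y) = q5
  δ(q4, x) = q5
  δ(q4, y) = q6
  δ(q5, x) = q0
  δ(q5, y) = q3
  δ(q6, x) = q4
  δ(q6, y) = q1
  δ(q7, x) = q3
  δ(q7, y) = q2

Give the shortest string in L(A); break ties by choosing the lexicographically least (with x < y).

yyy

A breadth-first search from q0 reaches an accepting state first via the path q0 → q6 → q1 → q7 on input yyy.
No string of length < 3 is accepted (BFS exhausts all shorter strings without reaching an accepting state), and yyy is the lexicographically least accepting string of length 3.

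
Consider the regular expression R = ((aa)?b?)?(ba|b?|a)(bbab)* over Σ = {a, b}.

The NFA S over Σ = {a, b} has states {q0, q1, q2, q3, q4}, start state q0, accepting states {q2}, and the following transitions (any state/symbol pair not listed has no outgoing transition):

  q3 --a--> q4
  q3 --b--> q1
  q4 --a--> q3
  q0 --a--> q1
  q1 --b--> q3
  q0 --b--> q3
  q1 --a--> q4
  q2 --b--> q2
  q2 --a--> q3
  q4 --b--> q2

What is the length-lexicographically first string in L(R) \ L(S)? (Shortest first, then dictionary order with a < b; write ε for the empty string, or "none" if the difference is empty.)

ε

The empty string ε is accepted by R but not by S.
Since ε is the unique shortest string, it is the required witness.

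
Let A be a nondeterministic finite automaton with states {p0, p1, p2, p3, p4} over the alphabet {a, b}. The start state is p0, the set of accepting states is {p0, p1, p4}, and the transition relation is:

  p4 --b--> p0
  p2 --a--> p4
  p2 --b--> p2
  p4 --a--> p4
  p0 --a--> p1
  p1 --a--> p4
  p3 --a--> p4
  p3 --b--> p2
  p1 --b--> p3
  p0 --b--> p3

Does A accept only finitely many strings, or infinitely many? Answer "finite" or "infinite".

infinite

State p2 is reachable from the start and can reach an accepting state, and it lies on the cycle p2 → p2.
Traversing that cycle any number of times yields accepted strings of unbounded length, so the language is infinite.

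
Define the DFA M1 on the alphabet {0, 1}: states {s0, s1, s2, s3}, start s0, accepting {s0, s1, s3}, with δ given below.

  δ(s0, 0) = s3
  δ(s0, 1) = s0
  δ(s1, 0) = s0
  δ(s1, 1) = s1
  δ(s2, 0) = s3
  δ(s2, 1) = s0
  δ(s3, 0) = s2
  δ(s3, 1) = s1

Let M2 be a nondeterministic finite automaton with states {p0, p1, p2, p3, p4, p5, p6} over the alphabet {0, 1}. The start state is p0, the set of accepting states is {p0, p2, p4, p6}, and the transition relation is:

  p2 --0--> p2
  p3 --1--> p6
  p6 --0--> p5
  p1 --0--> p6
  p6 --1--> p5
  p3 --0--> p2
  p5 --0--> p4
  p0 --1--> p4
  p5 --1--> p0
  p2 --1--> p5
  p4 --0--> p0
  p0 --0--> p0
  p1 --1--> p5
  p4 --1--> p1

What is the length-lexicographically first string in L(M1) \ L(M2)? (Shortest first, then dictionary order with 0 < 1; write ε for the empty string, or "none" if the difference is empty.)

11

The string 11 is accepted by M1 but not by M2.
No shorter string lies in the difference, and 11 is the lexicographically first length-2 string in L(M1) \ L(M2).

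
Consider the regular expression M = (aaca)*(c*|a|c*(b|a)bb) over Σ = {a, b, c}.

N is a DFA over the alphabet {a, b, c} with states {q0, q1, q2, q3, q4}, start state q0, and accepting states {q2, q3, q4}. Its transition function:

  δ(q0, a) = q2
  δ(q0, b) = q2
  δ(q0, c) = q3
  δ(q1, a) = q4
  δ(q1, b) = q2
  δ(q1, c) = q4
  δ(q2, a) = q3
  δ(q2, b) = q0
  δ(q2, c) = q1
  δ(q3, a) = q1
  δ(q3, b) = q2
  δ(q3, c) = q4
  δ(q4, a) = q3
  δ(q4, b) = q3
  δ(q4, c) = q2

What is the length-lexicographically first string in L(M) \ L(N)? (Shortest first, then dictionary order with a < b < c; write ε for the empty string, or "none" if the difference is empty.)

The empty string ε is accepted by M but not by N.
Since ε is the unique shortest string, it is the required witness.

ε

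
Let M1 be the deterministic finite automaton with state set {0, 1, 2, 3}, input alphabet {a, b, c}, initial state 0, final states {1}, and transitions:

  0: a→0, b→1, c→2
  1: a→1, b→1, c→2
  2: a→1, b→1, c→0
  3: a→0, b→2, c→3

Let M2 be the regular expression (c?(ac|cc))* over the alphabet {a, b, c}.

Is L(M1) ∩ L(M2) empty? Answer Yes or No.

Yes

Converting the expression M2 to a DFA (subset construction, then merging equivalent states) gives the minimal DFA with states {r0, r1, r2, r3, r4}, start state r0, accepting states {r0, r4} and transitions r0: a→r1, b→r2, c→r3; r1: a→r2, b→r2, c→r0; r2: a→r2, b→r2, c→r2; r3: a→r1, b→r2, c→r4; r4: a→r1, b→r2, c→r4.
Exploring the product automaton M1 × M2 from the start pair (0, r0), following both machines on each input symbol, reaches 11 state pairs: (0, r0), (0, r1), (1, r2), (2, r3), (0, r2), (2, r0), (2, r2), (1, r1), (0, r4), (0, r3), (2, r4).
M1 accepts in {1} and M2 accepts in {r0, r4}; no reachable pair has both components accepting, so no string drives both machines to acceptance simultaneously and L(M1) ∩ L(M2) = ∅.
So no string is accepted by both, and the intersection is empty.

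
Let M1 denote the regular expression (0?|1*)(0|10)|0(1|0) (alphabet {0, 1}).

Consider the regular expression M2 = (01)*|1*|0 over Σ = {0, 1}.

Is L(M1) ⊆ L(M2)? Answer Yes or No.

The string 00 is in L(M1) but not in L(M2).
So L(M1) ⊄ L(M2).

No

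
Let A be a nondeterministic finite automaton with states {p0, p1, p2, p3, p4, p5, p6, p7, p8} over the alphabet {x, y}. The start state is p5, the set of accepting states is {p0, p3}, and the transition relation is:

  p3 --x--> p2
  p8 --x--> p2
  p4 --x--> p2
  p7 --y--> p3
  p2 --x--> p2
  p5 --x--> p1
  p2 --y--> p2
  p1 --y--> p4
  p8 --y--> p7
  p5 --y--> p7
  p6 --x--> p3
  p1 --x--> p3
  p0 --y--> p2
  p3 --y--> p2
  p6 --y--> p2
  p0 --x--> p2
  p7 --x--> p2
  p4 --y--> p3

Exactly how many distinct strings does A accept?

The useful subgraph on states {p1, p3, p4, p5, p7} is acyclic, so L(A) is finite; the longest accepting path visits 4 useful states, giving maximum string length 3.
Counting accepting paths from p5 by length: 2 of length 2, 1 of length 3. Total 3.

3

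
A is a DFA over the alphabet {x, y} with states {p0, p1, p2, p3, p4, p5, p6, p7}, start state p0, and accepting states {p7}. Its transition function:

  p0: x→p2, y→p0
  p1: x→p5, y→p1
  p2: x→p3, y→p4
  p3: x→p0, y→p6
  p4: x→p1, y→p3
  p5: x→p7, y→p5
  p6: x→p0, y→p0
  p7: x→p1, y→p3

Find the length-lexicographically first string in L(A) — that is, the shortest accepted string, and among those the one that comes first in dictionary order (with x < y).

A breadth-first search from p0 reaches an accepting state first via the path p0 → p2 → p4 → p1 → p5 → p7 on input xyxxx.
No string of length < 5 is accepted (BFS exhausts all shorter strings without reaching an accepting state), and xyxxx is the lexicographically least accepting string of length 5.

xyxxx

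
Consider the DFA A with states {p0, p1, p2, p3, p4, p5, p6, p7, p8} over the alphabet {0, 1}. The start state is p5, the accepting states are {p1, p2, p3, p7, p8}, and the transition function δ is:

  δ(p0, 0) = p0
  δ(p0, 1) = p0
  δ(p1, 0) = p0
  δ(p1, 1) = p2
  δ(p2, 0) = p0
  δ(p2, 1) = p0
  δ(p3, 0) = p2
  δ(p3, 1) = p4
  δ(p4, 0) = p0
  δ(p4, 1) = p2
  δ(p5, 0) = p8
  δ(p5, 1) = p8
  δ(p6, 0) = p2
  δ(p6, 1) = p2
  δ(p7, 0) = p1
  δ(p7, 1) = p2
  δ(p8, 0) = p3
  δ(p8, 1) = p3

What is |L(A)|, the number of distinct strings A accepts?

The useful subgraph on states {p2, p3, p4, p5, p8} is acyclic, so L(A) is finite; the longest accepting path visits 5 useful states, giving maximum string length 4.
Counting accepting paths from p5 by length: 2 of length 1, 4 of length 2, 4 of length 3, 4 of length 4. Total 14.

14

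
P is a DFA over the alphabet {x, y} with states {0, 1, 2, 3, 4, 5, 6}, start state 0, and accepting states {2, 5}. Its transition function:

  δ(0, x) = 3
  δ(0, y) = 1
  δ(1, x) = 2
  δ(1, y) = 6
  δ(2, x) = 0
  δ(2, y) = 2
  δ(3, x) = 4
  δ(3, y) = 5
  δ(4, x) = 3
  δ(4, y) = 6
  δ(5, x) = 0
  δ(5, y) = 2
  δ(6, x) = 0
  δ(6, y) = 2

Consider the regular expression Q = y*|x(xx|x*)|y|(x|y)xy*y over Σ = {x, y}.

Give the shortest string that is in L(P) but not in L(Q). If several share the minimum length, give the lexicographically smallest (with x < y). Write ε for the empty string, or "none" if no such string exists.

The string xy is accepted by P but not by Q.
No shorter string lies in the difference, and xy is the lexicographically first length-2 string in L(P) \ L(Q).

xy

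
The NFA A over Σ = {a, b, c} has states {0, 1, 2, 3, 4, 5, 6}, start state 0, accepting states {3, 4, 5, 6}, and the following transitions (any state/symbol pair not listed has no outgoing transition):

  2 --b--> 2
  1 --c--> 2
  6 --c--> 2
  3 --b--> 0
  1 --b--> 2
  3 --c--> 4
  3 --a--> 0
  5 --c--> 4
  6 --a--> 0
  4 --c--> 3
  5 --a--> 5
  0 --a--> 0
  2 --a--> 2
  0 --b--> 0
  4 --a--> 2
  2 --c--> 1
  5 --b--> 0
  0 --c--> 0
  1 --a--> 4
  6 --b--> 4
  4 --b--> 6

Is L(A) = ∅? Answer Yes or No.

The states reachable from the start state are {0}.
None of the accepting states {3, 4, 5, 6} is reachable, so no string is accepted and L(A) = ∅.

Yes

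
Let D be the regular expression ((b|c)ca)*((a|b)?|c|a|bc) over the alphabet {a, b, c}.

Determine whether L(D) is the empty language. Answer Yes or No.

The empty string ε matches the expression, so it belongs to L(D).
Since L(D) contains at least one string, it is not empty.

No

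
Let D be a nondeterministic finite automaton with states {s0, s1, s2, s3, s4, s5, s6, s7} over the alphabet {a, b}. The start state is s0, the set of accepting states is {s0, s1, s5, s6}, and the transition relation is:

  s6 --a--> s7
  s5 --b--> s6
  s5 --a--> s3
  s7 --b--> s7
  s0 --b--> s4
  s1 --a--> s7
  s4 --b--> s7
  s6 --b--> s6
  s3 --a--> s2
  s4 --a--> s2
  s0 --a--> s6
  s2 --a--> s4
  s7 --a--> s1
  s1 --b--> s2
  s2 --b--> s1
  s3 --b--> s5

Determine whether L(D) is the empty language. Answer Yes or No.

The empty string ε is accepted: the run s0 ends in the accepting state s0.
Since at least one string is accepted, L(D) is not empty.

No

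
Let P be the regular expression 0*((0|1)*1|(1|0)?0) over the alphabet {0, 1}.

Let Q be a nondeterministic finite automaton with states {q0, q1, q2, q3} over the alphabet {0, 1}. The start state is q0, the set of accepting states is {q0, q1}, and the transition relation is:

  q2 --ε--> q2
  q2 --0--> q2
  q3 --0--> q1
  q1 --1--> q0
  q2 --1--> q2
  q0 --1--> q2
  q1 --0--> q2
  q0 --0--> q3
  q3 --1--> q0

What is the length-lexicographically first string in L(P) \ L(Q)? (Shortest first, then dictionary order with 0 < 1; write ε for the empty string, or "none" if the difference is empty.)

The string 0 is accepted by P but not by Q.
No shorter string lies in the difference, and 0 is the lexicographically first length-1 string in L(P) \ L(Q).

0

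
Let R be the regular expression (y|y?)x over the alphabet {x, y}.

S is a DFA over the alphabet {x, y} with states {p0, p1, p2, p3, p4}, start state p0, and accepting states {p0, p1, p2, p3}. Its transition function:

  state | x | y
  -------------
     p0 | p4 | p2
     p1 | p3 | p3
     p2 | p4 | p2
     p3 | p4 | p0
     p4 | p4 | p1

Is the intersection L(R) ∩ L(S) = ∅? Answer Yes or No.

Yes

Converting the expression R to a DFA (subset construction, then merging equivalent states) gives the minimal DFA with states {r0, r1, r2, r3}, start state r0, accepting states {r1} and transitions r0: x→r1, y→r2; r1: x→r3, y→r3; r2: x→r1, y→r3; r3: x→r3, y→r3.
Exploring the product automaton R × S from the start pair (r0, p0), following both machines on each input symbol, reaches 8 state pairs: (r0, p0), (r1, p4), (r2, p2), (r3, p4), (r3, p1), (r3, p2), (r3, p3), (r3, p0).
R accepts in {r1} and S accepts in {p0, p1, p2, p3}; no reachable pair has both components accepting, so no string drives both machines to acceptance simultaneously and L(R) ∩ L(S) = ∅.
So no string is accepted by both, and the intersection is empty.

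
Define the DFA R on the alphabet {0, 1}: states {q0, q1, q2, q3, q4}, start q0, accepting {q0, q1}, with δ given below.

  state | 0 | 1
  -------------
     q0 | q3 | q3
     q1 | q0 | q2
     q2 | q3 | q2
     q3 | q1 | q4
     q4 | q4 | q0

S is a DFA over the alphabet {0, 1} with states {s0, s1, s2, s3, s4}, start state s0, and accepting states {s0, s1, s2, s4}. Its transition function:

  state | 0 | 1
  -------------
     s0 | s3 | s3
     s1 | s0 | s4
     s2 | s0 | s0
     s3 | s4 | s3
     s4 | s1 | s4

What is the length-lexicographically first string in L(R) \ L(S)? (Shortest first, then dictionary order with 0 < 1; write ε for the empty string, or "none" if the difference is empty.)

011

The string 011 is accepted by R but not by S.
No shorter string lies in the difference, and 011 is the lexicographically first length-3 string in L(R) \ L(S).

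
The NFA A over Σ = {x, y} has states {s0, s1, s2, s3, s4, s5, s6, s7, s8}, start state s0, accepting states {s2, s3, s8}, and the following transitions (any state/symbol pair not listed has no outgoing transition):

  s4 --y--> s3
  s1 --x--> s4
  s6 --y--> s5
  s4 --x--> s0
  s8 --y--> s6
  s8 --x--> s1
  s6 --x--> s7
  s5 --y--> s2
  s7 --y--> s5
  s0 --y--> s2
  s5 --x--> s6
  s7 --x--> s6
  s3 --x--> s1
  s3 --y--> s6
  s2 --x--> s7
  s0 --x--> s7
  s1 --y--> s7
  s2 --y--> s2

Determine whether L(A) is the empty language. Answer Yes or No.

No

The string y is accepted: the run s0 → s2 ends in the accepting state s2.
Since at least one string is accepted, L(A) is not empty.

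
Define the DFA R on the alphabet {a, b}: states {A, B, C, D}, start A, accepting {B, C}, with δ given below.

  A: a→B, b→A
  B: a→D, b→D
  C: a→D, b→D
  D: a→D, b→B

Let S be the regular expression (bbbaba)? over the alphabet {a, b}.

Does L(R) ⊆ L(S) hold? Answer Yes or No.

The string a is in L(R) but not in L(S).
So L(R) ⊄ L(S).

No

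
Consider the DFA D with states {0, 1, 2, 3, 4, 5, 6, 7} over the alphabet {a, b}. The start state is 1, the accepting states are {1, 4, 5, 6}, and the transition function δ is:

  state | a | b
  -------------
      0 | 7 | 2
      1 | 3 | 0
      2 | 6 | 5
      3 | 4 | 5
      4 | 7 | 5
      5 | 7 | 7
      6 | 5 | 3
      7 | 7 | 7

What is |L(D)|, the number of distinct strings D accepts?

10

The useful subgraph on states {0, 1, 2, 3, 4, 5, 6} is acyclic, so L(D) is finite; the longest accepting path visits 7 useful states, giving maximum string length 6.
Counting accepting paths from 1 by length: 1 of length 0, 2 of length 2, 3 of length 3, 1 of length 4, 2 of length 5, 1 of length 6. Total 10.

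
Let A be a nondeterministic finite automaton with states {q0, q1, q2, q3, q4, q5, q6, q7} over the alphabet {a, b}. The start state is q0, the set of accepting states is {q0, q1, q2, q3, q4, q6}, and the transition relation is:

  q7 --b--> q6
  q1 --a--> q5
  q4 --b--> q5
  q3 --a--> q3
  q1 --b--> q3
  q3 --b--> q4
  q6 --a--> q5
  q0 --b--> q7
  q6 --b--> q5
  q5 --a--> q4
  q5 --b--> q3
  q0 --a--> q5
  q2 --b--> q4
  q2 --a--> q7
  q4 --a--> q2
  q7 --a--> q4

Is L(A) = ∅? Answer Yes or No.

No

The empty string ε is accepted: the run q0 ends in the accepting state q0.
Since at least one string is accepted, L(A) is not empty.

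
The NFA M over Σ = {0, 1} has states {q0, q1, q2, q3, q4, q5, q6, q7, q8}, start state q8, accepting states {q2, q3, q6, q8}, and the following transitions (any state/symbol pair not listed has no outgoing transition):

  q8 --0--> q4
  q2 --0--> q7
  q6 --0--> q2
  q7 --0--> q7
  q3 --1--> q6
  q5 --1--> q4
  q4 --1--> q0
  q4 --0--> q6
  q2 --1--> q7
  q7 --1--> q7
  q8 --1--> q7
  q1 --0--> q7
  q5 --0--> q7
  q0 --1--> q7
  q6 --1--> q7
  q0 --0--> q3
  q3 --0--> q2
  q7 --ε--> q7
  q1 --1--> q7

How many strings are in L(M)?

7

The useful subgraph on states {q0, q2, q3, q4, q6, q8} is acyclic, so L(M) is finite; the longest accepting path visits 6 useful states, giving maximum string length 5.
Counting accepting paths from q8 by length: 1 of length 0, 1 of length 2, 2 of length 3, 2 of length 4, 1 of length 5. Total 7.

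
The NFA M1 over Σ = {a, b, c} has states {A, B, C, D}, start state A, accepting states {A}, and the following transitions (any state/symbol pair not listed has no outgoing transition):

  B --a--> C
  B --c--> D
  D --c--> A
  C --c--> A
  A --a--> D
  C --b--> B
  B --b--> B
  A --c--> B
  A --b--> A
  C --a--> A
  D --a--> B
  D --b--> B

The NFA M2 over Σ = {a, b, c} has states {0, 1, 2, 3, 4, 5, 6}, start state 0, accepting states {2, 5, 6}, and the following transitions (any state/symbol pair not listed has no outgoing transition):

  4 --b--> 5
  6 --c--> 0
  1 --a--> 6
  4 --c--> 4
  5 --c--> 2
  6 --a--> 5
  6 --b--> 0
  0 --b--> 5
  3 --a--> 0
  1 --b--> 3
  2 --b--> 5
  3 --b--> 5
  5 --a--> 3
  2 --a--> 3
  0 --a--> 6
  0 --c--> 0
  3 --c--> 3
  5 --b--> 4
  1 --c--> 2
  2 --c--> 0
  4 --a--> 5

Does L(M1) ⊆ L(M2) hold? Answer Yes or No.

The empty string ε is in L(M1) but not in L(M2).
So L(M1) ⊄ L(M2).

No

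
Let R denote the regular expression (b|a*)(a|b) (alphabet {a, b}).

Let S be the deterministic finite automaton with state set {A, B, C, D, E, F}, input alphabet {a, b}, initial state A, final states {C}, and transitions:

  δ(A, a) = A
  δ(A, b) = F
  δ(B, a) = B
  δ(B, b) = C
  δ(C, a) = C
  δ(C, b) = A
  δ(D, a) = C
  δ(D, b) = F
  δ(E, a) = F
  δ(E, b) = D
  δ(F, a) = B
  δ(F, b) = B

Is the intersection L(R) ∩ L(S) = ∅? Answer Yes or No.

Converting the expression R to a DFA (subset construction, then merging equivalent states) gives the minimal DFA with states {r0, r1, r2, r3, r4}, start state r0, accepting states {r1, r2, r3} and transitions r0: a→r1, b→r2; r1: a→r1, b→r3; r2: a→r3, b→r3; r3: a→r4, b→r4; r4: a→r4, b→r4.
Exploring the product automaton R × S from the start pair (r0, A), following both machines on each input symbol, reaches 9 state pairs: (r0, A), (r1, A), (r2, F), (r3, F), (r3, B), (r4, B), (r4, C), (r4, A), (r4, F).
R accepts in {r1, r2, r3} and S accepts in {C}; no reachable pair has both components accepting, so no string drives both machines to acceptance simultaneously and L(R) ∩ L(S) = ∅.
So no string is accepted by both, and the intersection is empty.

Yes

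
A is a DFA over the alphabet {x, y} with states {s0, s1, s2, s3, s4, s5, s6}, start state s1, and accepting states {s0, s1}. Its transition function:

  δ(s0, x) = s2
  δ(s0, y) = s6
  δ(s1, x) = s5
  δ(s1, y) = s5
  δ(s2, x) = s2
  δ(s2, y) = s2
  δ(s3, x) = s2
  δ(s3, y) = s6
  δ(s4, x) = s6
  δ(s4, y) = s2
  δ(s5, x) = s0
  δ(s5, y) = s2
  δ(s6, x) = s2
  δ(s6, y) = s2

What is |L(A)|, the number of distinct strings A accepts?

3

The useful subgraph on states {s0, s1, s5} is acyclic, so L(A) is finite; the longest accepting path visits 3 useful states, giving maximum string length 2.
Counting accepting paths from s1 by length: 1 of length 0, 2 of length 2. Total 3.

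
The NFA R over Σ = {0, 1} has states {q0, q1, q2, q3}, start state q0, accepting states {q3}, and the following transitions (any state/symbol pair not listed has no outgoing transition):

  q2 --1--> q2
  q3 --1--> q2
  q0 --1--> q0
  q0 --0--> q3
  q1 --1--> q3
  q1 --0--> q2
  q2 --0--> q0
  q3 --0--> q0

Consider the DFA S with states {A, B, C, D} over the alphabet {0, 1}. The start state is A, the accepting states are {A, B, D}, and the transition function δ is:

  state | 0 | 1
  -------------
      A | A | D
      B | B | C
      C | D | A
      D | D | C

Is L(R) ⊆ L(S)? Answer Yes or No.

Exploring the product automaton R × S from the start pair (q0, A), following both machines on each input symbol, reaches 8 state pairs: (q0, A), (q3, A), (q0, D), (q2, D), (q3, D), (q0, C), (q2, C), (q2, A).
R accepts in {q3} and S accepts in {A, B, D}. The reachable pairs whose R-component is accepting are (q3, A), (q3, D); in each of them the S-component is accepting too, so the product for L(R) \ L(S) (R-component accepting, S-component rejecting) has no reachable accepting pair and the difference is empty.
Hence every string in L(R) is also in L(S).

Yes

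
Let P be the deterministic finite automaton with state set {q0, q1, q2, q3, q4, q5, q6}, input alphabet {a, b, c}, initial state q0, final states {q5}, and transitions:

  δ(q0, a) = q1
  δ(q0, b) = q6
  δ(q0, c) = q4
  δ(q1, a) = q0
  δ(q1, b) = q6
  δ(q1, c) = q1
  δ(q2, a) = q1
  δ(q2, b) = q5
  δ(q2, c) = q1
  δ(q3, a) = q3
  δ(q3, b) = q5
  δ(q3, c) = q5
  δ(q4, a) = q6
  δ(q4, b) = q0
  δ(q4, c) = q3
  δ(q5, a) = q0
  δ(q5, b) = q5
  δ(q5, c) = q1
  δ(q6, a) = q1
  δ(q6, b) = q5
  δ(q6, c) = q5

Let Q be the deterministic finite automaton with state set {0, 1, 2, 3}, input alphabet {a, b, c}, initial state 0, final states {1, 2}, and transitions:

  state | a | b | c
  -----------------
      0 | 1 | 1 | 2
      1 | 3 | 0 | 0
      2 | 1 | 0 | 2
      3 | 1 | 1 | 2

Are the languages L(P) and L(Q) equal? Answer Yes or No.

No

The string bb is accepted by P but rejected by Q.
So L(P) ≠ L(Q).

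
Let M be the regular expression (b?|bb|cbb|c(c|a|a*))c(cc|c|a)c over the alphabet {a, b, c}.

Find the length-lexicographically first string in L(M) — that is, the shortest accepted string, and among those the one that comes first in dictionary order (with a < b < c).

By inspection of the expression, no string of length less than 3 matches, and cac is the lexicographically first match of length 3.

cac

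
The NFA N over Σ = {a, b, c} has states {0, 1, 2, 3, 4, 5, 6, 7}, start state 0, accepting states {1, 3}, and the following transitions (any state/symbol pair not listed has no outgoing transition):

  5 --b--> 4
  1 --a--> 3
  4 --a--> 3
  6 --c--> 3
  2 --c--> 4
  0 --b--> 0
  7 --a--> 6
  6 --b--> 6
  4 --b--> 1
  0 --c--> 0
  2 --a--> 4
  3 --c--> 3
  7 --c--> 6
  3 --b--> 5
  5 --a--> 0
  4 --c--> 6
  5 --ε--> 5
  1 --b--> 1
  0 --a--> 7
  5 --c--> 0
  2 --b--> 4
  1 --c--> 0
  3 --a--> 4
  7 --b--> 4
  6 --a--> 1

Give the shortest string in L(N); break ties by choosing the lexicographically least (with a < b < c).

aaa

A breadth-first search from 0 reaches an accepting state first via the path 0 → 7 → 6 → 1 on input aaa.
No string of length < 3 is accepted (BFS exhausts all shorter strings without reaching an accepting state), and aaa is the lexicographically least accepting string of length 3.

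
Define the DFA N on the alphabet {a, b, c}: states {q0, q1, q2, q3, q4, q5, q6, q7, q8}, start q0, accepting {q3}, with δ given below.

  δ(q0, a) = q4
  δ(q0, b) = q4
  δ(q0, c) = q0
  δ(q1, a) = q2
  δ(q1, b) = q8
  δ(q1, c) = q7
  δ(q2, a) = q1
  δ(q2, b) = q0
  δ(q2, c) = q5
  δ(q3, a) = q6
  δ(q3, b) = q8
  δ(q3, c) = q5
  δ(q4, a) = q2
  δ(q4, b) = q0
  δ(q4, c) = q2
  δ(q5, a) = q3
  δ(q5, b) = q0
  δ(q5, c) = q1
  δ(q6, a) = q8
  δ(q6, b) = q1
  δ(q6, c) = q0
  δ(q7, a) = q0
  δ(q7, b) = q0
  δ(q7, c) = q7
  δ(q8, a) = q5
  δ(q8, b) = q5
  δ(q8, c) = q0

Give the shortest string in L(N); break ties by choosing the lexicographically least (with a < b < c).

A breadth-first search from q0 reaches an accepting state first via the path q0 → q4 → q2 → q5 → q3 on input aaca.
No string of length < 4 is accepted (BFS exhausts all shorter strings without reaching an accepting state), and aaca is the lexicographically least accepting string of length 4.

aaca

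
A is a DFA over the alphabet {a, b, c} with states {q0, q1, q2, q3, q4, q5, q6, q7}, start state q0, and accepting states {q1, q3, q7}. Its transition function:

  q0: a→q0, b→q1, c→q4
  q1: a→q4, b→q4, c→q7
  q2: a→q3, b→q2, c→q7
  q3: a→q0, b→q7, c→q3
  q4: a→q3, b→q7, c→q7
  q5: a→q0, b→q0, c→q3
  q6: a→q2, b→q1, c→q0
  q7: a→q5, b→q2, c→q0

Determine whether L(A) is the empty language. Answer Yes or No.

No

The string b is accepted: the run q0 → q1 ends in the accepting state q1.
Since at least one string is accepted, L(A) is not empty.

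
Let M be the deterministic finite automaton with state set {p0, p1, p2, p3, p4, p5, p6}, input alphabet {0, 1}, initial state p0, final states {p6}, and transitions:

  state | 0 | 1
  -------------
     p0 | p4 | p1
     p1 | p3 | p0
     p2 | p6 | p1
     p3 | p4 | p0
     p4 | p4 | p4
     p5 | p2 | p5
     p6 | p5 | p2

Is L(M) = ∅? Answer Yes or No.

Yes

The states reachable from the start state are {p0, p1, p3, p4}.
None of the accepting states {p6} is reachable, so no string is accepted and L(M) = ∅.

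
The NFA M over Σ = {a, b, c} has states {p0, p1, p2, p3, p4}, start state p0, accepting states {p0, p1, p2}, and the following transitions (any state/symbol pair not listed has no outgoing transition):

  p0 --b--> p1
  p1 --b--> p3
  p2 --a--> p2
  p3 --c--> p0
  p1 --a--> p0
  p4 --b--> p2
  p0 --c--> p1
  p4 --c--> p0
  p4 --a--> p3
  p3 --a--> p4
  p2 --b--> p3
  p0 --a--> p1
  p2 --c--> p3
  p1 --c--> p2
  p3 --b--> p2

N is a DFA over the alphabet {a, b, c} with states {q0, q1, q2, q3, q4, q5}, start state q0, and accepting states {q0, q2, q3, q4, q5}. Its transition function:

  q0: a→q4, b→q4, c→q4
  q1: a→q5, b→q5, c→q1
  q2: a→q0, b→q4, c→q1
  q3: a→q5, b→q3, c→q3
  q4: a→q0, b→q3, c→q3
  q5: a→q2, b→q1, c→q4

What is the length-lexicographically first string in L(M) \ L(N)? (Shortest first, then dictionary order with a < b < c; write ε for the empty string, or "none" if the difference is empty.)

The string abab is accepted by M but not by N.
No shorter string lies in the difference, and abab is the lexicographically first length-4 string in L(M) \ L(N).

abab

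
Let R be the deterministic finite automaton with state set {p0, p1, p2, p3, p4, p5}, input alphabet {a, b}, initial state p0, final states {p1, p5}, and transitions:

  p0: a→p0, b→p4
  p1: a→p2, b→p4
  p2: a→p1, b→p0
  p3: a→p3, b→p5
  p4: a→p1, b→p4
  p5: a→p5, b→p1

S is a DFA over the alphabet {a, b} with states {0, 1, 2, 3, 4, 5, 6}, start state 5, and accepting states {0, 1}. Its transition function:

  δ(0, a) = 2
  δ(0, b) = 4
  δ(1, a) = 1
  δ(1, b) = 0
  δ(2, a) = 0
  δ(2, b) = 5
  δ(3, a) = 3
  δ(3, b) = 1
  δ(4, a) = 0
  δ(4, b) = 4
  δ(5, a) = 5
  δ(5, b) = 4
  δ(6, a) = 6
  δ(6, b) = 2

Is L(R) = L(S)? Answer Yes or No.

Exploring the product automaton R × S from the start pair (p0, 5), following both machines on each input symbol, reaches 4 state pairs: (p0, 5), (p4, 4), (p1, 0), (p2, 2).
R accepts in {p1, p5} and S accepts in {0, 1}. In every reachable pair the two components are either both accepting — (p1, 0) — or both non-accepting, so no string is accepted by exactly one of the machines: L(R) \ L(S) and L(S) \ L(R) are both empty.
Hence every string is accepted by R iff it is accepted by S, and the two languages coincide.

Yes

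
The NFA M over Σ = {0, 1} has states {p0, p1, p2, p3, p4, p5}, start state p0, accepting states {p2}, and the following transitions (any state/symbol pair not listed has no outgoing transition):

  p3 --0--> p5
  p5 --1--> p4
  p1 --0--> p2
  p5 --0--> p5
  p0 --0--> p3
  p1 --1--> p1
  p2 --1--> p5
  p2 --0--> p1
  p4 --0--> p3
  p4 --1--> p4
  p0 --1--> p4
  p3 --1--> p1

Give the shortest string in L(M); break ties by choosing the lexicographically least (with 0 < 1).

010

A breadth-first search from p0 reaches an accepting state first via the path p0 → p3 → p1 → p2 on input 010.
No string of length < 3 is accepted (BFS exhausts all shorter strings without reaching an accepting state), and 010 is the lexicographically least accepting string of length 3.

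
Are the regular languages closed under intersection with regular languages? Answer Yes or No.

This is a special case of closure under intersection: the product of the two DFAs, accepting on F₁ × F₂, recognises the intersection.
So the regular languages are closed under intersection with a regular language.

Yes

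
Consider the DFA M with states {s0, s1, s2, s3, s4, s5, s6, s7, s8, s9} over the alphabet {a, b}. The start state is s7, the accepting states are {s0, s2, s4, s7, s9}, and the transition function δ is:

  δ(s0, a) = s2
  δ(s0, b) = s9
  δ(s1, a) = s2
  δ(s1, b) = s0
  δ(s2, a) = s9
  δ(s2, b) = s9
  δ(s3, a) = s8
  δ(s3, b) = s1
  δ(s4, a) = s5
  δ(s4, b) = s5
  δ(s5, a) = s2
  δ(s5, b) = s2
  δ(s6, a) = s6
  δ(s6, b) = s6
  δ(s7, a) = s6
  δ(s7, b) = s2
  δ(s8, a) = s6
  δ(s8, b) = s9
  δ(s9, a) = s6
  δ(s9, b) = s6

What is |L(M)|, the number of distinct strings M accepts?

4

The useful subgraph on states {s2, s7, s9} is acyclic, so L(M) is finite; the longest accepting path visits 3 useful states, giving maximum string length 2.
Counting accepting paths from s7 by length: 1 of length 0, 1 of length 1, 2 of length 2. Total 4.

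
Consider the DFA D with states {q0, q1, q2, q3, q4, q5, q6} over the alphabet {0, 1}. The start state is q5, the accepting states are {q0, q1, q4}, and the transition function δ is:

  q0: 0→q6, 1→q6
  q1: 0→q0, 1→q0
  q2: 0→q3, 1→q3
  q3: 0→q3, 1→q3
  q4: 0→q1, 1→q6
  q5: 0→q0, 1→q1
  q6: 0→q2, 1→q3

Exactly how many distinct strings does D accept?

4

The useful subgraph on states {q0, q1, q5} is acyclic, so L(D) is finite; the longest accepting path visits 3 useful states, giving maximum string length 2.
Counting accepting paths from q5 by length: 2 of length 1, 2 of length 2. Total 4.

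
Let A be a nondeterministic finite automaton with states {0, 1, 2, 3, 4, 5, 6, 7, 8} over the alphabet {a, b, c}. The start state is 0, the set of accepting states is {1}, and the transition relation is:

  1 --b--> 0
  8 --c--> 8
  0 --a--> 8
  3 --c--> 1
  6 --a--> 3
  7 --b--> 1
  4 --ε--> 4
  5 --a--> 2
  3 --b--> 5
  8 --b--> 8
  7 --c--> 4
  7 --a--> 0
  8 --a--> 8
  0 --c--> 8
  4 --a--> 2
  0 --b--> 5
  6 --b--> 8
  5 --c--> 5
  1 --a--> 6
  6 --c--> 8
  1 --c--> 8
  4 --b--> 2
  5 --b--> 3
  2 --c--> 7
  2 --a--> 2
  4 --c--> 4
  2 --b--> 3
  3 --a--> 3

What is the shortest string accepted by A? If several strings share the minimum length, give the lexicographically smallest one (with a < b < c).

A breadth-first search from 0 reaches an accepting state first via the path 0 → 5 → 3 → 1 on input bbc.
No string of length < 3 is accepted (BFS exhausts all shorter strings without reaching an accepting state), and bbc is the lexicographically least accepting string of length 3.

bbc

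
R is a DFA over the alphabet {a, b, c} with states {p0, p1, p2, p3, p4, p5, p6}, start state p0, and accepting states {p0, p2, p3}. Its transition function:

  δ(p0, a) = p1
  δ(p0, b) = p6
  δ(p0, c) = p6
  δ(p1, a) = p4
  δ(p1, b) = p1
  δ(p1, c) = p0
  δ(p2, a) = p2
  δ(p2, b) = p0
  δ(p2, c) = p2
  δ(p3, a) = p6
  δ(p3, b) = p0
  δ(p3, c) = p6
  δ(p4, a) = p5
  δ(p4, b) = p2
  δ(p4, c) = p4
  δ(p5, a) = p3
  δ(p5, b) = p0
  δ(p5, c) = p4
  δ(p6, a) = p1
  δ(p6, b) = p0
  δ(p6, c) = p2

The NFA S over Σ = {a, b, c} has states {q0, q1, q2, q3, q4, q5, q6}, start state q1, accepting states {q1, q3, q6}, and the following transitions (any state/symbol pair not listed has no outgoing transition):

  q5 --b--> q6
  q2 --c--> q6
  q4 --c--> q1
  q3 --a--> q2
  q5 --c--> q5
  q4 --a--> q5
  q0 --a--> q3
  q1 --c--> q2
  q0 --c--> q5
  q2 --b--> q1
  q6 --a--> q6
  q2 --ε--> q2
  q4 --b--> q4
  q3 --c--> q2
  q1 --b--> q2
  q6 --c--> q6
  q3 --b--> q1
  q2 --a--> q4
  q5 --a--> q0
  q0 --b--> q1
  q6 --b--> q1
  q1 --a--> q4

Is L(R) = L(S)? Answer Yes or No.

Yes

Exploring the product automaton R × S from the start pair (p0, q1), following both machines on each input symbol, reaches 7 state pairs: (p0, q1), (p1, q4), (p6, q2), (p4, q5), (p2, q6), (p5, q0), (p3, q3).
R accepts in {p0, p2, p3} and S accepts in {q1, q3, q6}. In every reachable pair the two components are either both accepting — (p0, q1), (p2, q6), (p3, q3) — or both non-accepting, so no string is accepted by exactly one of the machines: L(R) \ L(S) and L(S) \ L(R) are both empty.
Hence every string is accepted by R iff it is accepted by S, and the two languages coincide.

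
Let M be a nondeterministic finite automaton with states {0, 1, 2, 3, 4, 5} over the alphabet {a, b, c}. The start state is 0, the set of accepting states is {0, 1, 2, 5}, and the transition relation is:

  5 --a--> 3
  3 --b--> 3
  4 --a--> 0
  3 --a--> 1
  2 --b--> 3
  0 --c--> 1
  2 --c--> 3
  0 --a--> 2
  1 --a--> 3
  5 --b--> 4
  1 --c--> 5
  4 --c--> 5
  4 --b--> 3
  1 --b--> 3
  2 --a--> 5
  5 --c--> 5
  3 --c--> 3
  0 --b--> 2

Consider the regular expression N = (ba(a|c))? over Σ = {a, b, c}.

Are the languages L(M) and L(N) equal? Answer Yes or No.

No

The string a is accepted by M but rejected by N.
So L(M) ≠ L(N).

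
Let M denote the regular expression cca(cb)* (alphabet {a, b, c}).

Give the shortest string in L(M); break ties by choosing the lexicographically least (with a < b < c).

By inspection of the expression, no string of length less than 3 matches, and cca is the lexicographically first match of length 3.

cca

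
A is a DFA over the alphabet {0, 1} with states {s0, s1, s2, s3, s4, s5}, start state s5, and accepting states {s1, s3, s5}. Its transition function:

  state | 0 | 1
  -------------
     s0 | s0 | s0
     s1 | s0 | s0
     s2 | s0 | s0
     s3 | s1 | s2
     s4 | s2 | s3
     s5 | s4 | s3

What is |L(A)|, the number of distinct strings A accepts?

The useful subgraph on states {s1, s3, s4, s5} is acyclic, so L(A) is finite; the longest accepting path visits 4 useful states, giving maximum string length 3.
Counting accepting paths from s5 by length: 1 of length 0, 1 of length 1, 2 of length 2, 1 of length 3. Total 5.

5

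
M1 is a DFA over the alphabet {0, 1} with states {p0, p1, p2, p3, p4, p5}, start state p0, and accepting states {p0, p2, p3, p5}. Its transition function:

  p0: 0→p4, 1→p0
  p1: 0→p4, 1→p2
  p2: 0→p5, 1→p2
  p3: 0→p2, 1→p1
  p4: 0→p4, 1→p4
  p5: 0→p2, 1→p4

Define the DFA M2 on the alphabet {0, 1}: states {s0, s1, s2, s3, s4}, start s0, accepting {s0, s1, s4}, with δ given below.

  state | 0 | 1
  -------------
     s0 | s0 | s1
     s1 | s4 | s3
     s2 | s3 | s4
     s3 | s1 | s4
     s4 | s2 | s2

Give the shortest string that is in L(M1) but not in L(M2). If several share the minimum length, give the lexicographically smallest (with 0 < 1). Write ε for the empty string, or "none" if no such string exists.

11

The string 11 is accepted by M1 but not by M2.
No shorter string lies in the difference, and 11 is the lexicographically first length-2 string in L(M1) \ L(M2).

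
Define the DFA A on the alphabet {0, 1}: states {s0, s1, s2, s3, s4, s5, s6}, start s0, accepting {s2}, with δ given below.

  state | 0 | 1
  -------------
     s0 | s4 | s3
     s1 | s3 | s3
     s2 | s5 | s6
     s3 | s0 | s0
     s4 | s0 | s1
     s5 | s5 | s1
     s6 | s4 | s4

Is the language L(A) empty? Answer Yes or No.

Yes

The states reachable from the start state are {s0, s1, s3, s4}.
None of the accepting states {s2} is reachable, so no string is accepted and L(A) = ∅.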